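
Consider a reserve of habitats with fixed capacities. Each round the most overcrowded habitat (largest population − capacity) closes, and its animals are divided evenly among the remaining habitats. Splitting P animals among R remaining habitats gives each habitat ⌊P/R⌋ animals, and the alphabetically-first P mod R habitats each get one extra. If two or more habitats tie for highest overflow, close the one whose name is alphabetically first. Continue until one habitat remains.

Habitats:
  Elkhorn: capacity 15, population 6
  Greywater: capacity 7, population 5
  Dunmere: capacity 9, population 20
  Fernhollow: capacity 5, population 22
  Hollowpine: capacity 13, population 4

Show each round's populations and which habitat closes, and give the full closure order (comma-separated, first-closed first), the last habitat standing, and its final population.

Closure order: Fernhollow, Dunmere, Greywater, Elkhorn
Last habitat: Hollowpine with 57 animals

Round 1: Dunmere=20 Elkhorn=6 Fernhollow=22 Greywater=5 Hollowpine=4 → close Fernhollow (overflow 17)
  22÷4 = 5 each, +1 to first 2
Round 2: Dunmere=26 Elkhorn=12 Greywater=10 Hollowpine=9 → close Dunmere (overflow 17)
  26÷3 = 8 each, +1 to first 2
Round 3: Elkhorn=21 Greywater=19 Hollowpine=17 → close Greywater (overflow 12)
  19÷2 = 9 each, +1 to first 1
Round 4: Elkhorn=31 Hollowpine=26 → close Elkhorn (overflow 16)
  31÷1 = 31 each, +1 to first 0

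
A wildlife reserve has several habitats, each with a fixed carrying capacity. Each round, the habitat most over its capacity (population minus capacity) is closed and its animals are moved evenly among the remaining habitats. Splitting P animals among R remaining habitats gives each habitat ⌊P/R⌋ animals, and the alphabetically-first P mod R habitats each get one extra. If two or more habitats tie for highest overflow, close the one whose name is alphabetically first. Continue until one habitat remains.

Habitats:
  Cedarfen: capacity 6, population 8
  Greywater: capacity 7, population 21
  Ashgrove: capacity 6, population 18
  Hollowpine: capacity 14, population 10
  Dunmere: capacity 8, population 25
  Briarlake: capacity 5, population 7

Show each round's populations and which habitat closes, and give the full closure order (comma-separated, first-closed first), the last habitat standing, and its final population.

Round 1: Ashgrove=18 Briarlake=7 Cedarfen=8 Dunmere=25 Greywater=21 Hollowpine=10 → close Dunmere (overflow 17)
  25÷5 = 5 each, +1 to first 0
Round 2: Ashgrove=23 Briarlake=12 Cedarfen=13 Greywater=26 Hollowpine=15 → close Greywater (overflow 19)
  26÷4 = 6 each, +1 to first 2
Round 3: Ashgrove=30 Briarlake=19 Cedarfen=19 Hollowpine=21 → close Ashgrove (overflow 24)
  30÷3 = 10 each, +1 to first 0
Round 4: Briarlake=29 Cedarfen=29 Hollowpine=31 → close Briarlake (overflow 24)
  29÷2 = 14 each, +1 to first 1
Round 5: Cedarfen=44 Hollowpine=45 → close Cedarfen (overflow 38)
  44÷1 = 44 each, +1 to first 0

Closure order: Dunmere, Greywater, Ashgrove, Briarlake, Cedarfen
Last habitat: Hollowpine with 89 animals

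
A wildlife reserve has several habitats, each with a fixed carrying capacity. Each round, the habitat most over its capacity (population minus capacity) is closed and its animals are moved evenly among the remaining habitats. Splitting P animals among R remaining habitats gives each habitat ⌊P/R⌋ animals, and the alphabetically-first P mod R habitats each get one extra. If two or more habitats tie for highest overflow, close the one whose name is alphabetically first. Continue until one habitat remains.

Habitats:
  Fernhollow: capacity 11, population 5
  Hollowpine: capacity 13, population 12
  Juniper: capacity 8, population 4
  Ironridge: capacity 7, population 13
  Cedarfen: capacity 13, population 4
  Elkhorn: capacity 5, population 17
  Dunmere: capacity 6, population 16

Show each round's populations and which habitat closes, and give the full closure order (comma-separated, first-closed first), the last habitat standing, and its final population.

Round 1: Cedarfen=4 Dunmere=16 Elkhorn=17 Fernhollow=5 Hollowpine=12 Ironridge=13 Juniper=4 → close Elkhorn (overflow 12)
  17÷6 = 2 each, +1 to first 5
Round 2: Cedarfen=7 Dunmere=19 Fernhollow=8 Hollowpine=15 Ironridge=16 Juniper=6 → close Dunmere (overflow 13)
  19÷5 = 3 each, +1 to first 4
Round 3: Cedarfen=11 Fernhollow=12 Hollowpine=19 Ironridge=20 Juniper=9 → close Ironridge (overflow 13)
  20÷4 = 5 each, +1 to first 0
Round 4: Cedarfen=16 Fernhollow=17 Hollowpine=24 Juniper=14 → close Hollowpine (overflow 11)
  24÷3 = 8 each, +1 to first 0
Round 5: Cedarfen=24 Fernhollow=25 Juniper=22 → close Fernhollow (overflow 14)
  25÷2 = 12 each, +1 to first 1
Round 6: Cedarfen=37 Juniper=34 → close Juniper (overflow 26)
  34÷1 = 34 each, +1 to first 0

Closure order: Elkhorn, Dunmere, Ironridge, Hollowpine, Fernhollow, Juniper
Last habitat: Cedarfen with 71 animals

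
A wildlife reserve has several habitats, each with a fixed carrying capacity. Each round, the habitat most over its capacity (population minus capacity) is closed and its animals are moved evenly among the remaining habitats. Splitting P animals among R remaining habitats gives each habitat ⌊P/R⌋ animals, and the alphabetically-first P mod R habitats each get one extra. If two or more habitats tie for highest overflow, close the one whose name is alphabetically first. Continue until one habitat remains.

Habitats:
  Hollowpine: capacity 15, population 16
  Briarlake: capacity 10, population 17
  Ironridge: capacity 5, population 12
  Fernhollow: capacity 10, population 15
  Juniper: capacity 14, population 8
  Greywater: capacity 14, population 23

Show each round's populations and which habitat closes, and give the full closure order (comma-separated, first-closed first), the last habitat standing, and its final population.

Round 1: Briarlake=17 Fernhollow=15 Greywater=23 Hollowpine=16 Ironridge=12 Juniper=8 → close Greywater (overflow 9)
  23÷5 = 4 each, +1 to first 3
Round 2: Briarlake=22 Fernhollow=20 Hollowpine=21 Ironridge=16 Juniper=12 → close Briarlake (overflow 12)
  22÷4 = 5 each, +1 to first 2
Round 3: Fernhollow=26 Hollowpine=27 Ironridge=21 Juniper=17 → close Fernhollow (overflow 16)
  26÷3 = 8 each, +1 to first 2
Round 4: Hollowpine=36 Ironridge=30 Juniper=25 → close Ironridge (overflow 25)
  30÷2 = 15 each, +1 to first 0
Round 5: Hollowpine=51 Juniper=40 → close Hollowpine (overflow 36)
  51÷1 = 51 each, +1 to first 0

Closure order: Greywater, Briarlake, Fernhollow, Ironridge, Hollowpine
Last habitat: Juniper with 91 animals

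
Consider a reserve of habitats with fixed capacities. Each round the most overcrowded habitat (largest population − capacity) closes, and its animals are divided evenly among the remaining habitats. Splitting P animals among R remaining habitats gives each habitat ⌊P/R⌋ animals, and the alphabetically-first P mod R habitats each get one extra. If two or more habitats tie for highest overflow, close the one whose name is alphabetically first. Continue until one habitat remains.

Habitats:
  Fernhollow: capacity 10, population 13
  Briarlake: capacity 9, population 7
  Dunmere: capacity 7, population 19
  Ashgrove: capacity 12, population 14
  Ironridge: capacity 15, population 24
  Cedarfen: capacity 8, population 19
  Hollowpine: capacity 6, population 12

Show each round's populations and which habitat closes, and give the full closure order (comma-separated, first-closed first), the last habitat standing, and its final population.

Round 1: Ashgrove=14 Briarlake=7 Cedarfen=19 Dunmere=19 Fernhollow=13 Hollowpine=12 Ironridge=24 → close Dunmere (overflow 12)
  19÷6 = 3 each, +1 to first 1
Round 2: Ashgrove=18 Briarlake=10 Cedarfen=22 Fernhollow=16 Hollowpine=15 Ironridge=27 → close Cedarfen (overflow 14)
  22÷5 = 4 each, +1 to first 2
Round 3: Ashgrove=23 Briarlake=15 Fernhollow=20 Hollowpine=19 Ironridge=31 → close Ironridge (overflow 16)
  31÷4 = 7 each, +1 to first 3
Round 4: Ashgrove=31 Briarlake=23 Fernhollow=28 Hollowpine=26 → close Hollowpine (overflow 20)
  26÷3 = 8 each, +1 to first 2
Round 5: Ashgrove=40 Briarlake=32 Fernhollow=36 → close Ashgrove (overflow 28)
  40÷2 = 20 each, +1 to first 0
Round 6: Briarlake=52 Fernhollow=56 → close Fernhollow (overflow 46)
  56÷1 = 56 each, +1 to first 0

Closure order: Dunmere, Cedarfen, Ironridge, Hollowpine, Ashgrove, Fernhollow
Last habitat: Briarlake with 108 animals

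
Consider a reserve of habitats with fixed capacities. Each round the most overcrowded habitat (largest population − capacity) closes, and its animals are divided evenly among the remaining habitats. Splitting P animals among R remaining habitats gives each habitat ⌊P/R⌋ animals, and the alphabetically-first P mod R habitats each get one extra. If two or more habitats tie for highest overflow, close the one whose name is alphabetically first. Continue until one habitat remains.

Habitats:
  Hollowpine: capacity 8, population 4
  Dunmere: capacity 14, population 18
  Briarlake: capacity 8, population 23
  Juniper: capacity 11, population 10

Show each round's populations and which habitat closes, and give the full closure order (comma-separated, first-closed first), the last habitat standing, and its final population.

Closure order: Briarlake, Dunmere, Juniper
Last habitat: Hollowpine with 55 animals

Round 1: Briarlake=23 Dunmere=18 Hollowpine=4 Juniper=10 → close Briarlake (overflow 15)
  23÷3 = 7 each, +1 to first 2
Round 2: Dunmere=26 Hollowpine=12 Juniper=17 → close Dunmere (overflow 12)
  26÷2 = 13 each, +1 to first 0
Round 3: Hollowpine=25 Juniper=30 → close Juniper (overflow 19)
  30÷1 = 30 each, +1 to first 0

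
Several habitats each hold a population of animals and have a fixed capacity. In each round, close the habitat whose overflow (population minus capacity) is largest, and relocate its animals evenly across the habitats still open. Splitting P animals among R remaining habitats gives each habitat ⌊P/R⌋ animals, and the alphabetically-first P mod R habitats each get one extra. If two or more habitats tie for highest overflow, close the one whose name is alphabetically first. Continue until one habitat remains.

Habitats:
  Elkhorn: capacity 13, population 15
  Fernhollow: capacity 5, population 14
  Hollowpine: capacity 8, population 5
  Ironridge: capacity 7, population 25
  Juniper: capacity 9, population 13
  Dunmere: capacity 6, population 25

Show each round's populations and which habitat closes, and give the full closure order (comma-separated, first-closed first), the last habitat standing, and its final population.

Round 1: Dunmere=25 Elkhorn=15 Fernhollow=14 Hollowpine=5 Ironridge=25 Juniper=13 → close Dunmere (overflow 19)
  25÷5 = 5 each, +1 to first 0
Round 2: Elkhorn=20 Fernhollow=19 Hollowpine=10 Ironridge=30 Juniper=18 → close Ironridge (overflow 23)
  30÷4 = 7 each, +1 to first 2
Round 3: Elkhorn=28 Fernhollow=27 Hollowpine=17 Juniper=25 → close Fernhollow (overflow 22)
  27÷3 = 9 each, +1 to first 0
Round 4: Elkhorn=37 Hollowpine=26 Juniper=34 → close Juniper (overflow 25)
  34÷2 = 17 each, +1 to first 0
Round 5: Elkhorn=54 Hollowpine=43 → close Elkhorn (overflow 41)
  54÷1 = 54 each, +1 to first 0

Closure order: Dunmere, Ironridge, Fernhollow, Juniper, Elkhorn
Last habitat: Hollowpine with 97 animals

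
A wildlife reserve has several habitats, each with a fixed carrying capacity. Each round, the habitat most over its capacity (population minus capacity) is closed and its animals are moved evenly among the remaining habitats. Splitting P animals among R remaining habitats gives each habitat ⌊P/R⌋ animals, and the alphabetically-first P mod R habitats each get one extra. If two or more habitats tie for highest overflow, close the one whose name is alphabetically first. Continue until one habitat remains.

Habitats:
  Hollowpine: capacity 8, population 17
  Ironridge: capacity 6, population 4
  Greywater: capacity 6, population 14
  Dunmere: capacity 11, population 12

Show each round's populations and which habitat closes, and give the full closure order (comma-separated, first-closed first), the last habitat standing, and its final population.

Round 1: Dunmere=12 Greywater=14 Hollowpine=17 Ironridge=4 → close Hollowpine (overflow 9)
  17÷3 = 5 each, +1 to first 2
Round 2: Dunmere=18 Greywater=20 Ironridge=9 → close Greywater (overflow 14)
  20÷2 = 10 each, +1 to first 0
Round 3: Dunmere=28 Ironridge=19 → close Dunmere (overflow 17)
  28÷1 = 28 each, +1 to first 0

Closure order: Hollowpine, Greywater, Dunmere
Last habitat: Ironridge with 47 animals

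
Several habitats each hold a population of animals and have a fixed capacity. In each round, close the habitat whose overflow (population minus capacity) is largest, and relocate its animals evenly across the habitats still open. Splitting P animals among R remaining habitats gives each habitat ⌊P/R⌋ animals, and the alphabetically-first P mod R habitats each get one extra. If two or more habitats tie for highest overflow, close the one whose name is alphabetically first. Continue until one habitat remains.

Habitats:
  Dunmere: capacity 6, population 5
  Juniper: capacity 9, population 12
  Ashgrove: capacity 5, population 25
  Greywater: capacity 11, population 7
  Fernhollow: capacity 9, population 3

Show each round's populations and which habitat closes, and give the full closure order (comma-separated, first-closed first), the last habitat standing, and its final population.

Closure order: Ashgrove, Juniper, Dunmere, Greywater
Last habitat: Fernhollow with 52 animals

Round 1: Ashgrove=25 Dunmere=5 Fernhollow=3 Greywater=7 Juniper=12 → close Ashgrove (overflow 20)
  25÷4 = 6 each, +1 to first 1
Round 2: Dunmere=12 Fernhollow=9 Greywater=13 Juniper=18 → close Juniper (overflow 9)
  18÷3 = 6 each, +1 to first 0
Round 3: Dunmere=18 Fernhollow=15 Greywater=19 → close Dunmere (overflow 12)
  18÷2 = 9 each, +1 to first 0
Round 4: Fernhollow=24 Greywater=28 → close Greywater (overflow 17)
  28÷1 = 28 each, +1 to first 0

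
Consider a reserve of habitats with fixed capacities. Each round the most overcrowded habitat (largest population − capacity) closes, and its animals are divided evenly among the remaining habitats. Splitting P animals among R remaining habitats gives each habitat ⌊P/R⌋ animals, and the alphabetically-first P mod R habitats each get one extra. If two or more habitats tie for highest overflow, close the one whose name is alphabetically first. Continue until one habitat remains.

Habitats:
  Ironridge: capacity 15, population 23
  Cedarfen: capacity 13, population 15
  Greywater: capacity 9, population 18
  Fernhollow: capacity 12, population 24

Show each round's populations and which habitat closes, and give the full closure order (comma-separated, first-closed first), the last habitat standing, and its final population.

Closure order: Fernhollow, Greywater, Ironridge
Last habitat: Cedarfen with 80 animals

Round 1: Cedarfen=15 Fernhollow=24 Greywater=18 Ironridge=23 → close Fernhollow (overflow 12)
  24÷3 = 8 each, +1 to first 0
Round 2: Cedarfen=23 Greywater=26 Ironridge=31 → close Greywater (overflow 17)
  26÷2 = 13 each, +1 to first 0
Round 3: Cedarfen=36 Ironridge=44 → close Ironridge (overflow 29)
  44÷1 = 44 each, +1 to first 0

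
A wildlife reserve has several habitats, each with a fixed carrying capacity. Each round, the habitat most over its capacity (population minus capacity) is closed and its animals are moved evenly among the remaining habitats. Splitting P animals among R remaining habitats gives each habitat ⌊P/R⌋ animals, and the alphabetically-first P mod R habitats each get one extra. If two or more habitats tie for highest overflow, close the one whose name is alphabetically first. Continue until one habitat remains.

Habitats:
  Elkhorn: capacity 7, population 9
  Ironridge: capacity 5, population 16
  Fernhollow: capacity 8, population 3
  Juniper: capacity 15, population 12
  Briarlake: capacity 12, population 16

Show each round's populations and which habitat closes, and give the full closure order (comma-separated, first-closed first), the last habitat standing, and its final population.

Round 1: Briarlake=16 Elkhorn=9 Fernhollow=3 Ironridge=16 Juniper=12 → close Ironridge (overflow 11)
  16÷4 = 4 each, +1 to first 0
Round 2: Briarlake=20 Elkhorn=13 Fernhollow=7 Juniper=16 → close Briarlake (overflow 8)
  20÷3 = 6 each, +1 to first 2
Round 3: Elkhorn=20 Fernhollow=14 Juniper=22 → close Elkhorn (overflow 13)
  20÷2 = 10 each, +1 to first 0
Round 4: Fernhollow=24 Juniper=32 → close Juniper (overflow 17)
  32÷1 = 32 each, +1 to first 0

Closure order: Ironridge, Briarlake, Elkhorn, Juniper
Last habitat: Fernhollow with 56 animals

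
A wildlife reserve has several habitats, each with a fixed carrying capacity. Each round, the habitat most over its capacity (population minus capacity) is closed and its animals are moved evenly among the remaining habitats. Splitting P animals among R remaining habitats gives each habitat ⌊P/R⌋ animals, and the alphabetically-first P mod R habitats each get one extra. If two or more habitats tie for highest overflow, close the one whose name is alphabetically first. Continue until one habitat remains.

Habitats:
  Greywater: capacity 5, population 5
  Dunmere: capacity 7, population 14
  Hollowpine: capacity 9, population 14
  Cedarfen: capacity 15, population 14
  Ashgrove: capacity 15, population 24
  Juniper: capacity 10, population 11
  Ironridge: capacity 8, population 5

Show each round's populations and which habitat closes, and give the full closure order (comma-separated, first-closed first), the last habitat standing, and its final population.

Closure order: Ashgrove, Dunmere, Hollowpine, Greywater, Cedarfen, Juniper
Last habitat: Ironridge with 87 animals

Round 1: Ashgrove=24 Cedarfen=14 Dunmere=14 Greywater=5 Hollowpine=14 Ironridge=5 Juniper=11 → close Ashgrove (overflow 9)
  24÷6 = 4 each, +1 to first 0
Round 2: Cedarfen=18 Dunmere=18 Greywater=9 Hollowpine=18 Ironridge=9 Juniper=15 → close Dunmere (overflow 11)
  18÷5 = 3 each, +1 to first 3
Round 3: Cedarfen=22 Greywater=13 Hollowpine=22 Ironridge=12 Juniper=18 → close Hollowpine (overflow 13)
  22÷4 = 5 each, +1 to first 2
Round 4: Cedarfen=28 Greywater=19 Ironridge=17 Juniper=23 → close Greywater (overflow 14)
  19÷3 = 6 each, +1 to first 1
Round 5: Cedarfen=35 Ironridge=23 Juniper=29 → close Cedarfen (overflow 20)
  35÷2 = 17 each, +1 to first 1
Round 6: Ironridge=41 Juniper=46 → close Juniper (overflow 36)
  46÷1 = 46 each, +1 to first 0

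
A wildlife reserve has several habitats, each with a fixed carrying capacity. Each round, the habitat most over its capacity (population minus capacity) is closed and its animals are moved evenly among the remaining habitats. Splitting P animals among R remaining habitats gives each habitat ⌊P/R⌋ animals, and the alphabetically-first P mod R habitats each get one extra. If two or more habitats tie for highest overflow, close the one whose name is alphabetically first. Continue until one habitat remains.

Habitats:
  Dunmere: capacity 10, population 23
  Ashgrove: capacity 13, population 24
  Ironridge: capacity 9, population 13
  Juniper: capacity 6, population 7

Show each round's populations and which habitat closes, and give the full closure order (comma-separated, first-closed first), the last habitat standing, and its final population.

Closure order: Dunmere, Ashgrove, Ironridge
Last habitat: Juniper with 67 animals

Round 1: Ashgrove=24 Dunmere=23 Ironridge=13 Juniper=7 → close Dunmere (overflow 13)
  23÷3 = 7 each, +1 to first 2
Round 2: Ashgrove=32 Ironridge=21 Juniper=14 → close Ashgrove (overflow 19)
  32÷2 = 16 each, +1 to first 0
Round 3: Ironridge=37 Juniper=30 → close Ironridge (overflow 28)
  37÷1 = 37 each, +1 to first 0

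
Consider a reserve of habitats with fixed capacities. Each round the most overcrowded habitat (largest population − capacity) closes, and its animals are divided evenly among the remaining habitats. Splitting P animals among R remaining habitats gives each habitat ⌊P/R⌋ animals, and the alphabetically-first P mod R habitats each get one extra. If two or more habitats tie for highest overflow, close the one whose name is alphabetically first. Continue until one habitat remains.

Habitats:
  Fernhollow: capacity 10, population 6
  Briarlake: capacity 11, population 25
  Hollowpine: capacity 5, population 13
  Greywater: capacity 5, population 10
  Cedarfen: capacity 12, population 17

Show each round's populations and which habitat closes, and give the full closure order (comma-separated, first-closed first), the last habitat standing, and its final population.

Closure order: Briarlake, Hollowpine, Cedarfen, Greywater
Last habitat: Fernhollow with 71 animals

Round 1: Briarlake=25 Cedarfen=17 Fernhollow=6 Greywater=10 Hollowpine=13 → close Briarlake (overflow 14)
  25÷4 = 6 each, +1 to first 1
Round 2: Cedarfen=24 Fernhollow=12 Greywater=16 Hollowpine=19 → close Hollowpine (overflow 14)
  19÷3 = 6 each, +1 to first 1
Round 3: Cedarfen=31 Fernhollow=18 Greywater=22 → close Cedarfen (overflow 19)
  31÷2 = 15 each, +1 to first 1
Round 4: Fernhollow=34 Greywater=37 → close Greywater (overflow 32)
  37÷1 = 37 each, +1 to first 0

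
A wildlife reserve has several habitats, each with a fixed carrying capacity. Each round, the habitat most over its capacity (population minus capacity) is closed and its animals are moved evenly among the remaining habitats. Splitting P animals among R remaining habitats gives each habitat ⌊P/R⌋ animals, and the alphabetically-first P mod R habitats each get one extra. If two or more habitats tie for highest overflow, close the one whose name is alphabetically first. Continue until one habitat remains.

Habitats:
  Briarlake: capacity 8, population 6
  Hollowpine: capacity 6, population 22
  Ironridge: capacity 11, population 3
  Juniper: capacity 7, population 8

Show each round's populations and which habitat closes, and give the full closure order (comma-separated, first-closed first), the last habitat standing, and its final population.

Closure order: Hollowpine, Juniper, Briarlake
Last habitat: Ironridge with 39 animals

Round 1: Briarlake=6 Hollowpine=22 Ironridge=3 Juniper=8 → close Hollowpine (overflow 16)
  22÷3 = 7 each, +1 to first 1
Round 2: Briarlake=14 Ironridge=10 Juniper=15 → close Juniper (overflow 8)
  15÷2 = 7 each, +1 to first 1
Round 3: Briarlake=22 Ironridge=17 → close Briarlake (overflow 14)
  22÷1 = 22 each, +1 to first 0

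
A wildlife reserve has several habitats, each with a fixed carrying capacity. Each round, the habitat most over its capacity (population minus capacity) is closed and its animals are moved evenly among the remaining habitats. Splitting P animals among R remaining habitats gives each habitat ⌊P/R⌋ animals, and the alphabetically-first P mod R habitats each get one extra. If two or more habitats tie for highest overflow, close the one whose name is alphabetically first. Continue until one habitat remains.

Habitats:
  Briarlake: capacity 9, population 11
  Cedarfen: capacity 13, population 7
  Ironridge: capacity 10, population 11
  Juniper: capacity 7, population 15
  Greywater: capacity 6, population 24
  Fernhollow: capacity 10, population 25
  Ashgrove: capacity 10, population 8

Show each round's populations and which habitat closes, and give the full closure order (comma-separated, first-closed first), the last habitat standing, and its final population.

Round 1: Ashgrove=8 Briarlake=11 Cedarfen=7 Fernhollow=25 Greywater=24 Ironridge=11 Juniper=15 → close Greywater (overflow 18)
  24÷6 = 4 each, +1 to first 0
Round 2: Ashgrove=12 Briarlake=15 Cedarfen=11 Fernhollow=29 Ironridge=15 Juniper=19 → close Fernhollow (overflow 19)
  29÷5 = 5 each, +1 to first 4
Round 3: Ashgrove=18 Briarlake=21 Cedarfen=17 Ironridge=21 Juniper=24 → close Juniper (overflow 17)
  24÷4 = 6 each, +1 to first 0
Round 4: Ashgrove=24 Briarlake=27 Cedarfen=23 Ironridge=27 → close Briarlake (overflow 18)
  27÷3 = 9 each, +1 to first 0
Round 5: Ashgrove=33 Cedarfen=32 Ironridge=36 → close Ironridge (overflow 26)
  36÷2 = 18 each, +1 to first 0
Round 6: Ashgrove=51 Cedarfen=50 → close Ashgrove (overflow 41)
  51÷1 = 51 each, +1 to first 0

Closure order: Greywater, Fernhollow, Juniper, Briarlake, Ironridge, Ashgrove
Last habitat: Cedarfen with 101 animals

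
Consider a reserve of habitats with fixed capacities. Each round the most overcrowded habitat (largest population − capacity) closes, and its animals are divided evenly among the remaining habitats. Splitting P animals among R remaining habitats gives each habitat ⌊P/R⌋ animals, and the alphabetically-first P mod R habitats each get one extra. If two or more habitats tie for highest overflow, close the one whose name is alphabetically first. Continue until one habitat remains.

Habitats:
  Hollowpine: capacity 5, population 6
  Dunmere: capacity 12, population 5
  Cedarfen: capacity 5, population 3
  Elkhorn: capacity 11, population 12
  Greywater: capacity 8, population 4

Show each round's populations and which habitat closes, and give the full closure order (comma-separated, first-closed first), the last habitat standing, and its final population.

Closure order: Elkhorn, Hollowpine, Cedarfen, Greywater
Last habitat: Dunmere with 30 animals

Round 1: Cedarfen=3 Dunmere=5 Elkhorn=12 Greywater=4 Hollowpine=6 → close Elkhorn (overflow 1)
  12÷4 = 3 each, +1 to first 0
Round 2: Cedarfen=6 Dunmere=8 Greywater=7 Hollowpine=9 → close Hollowpine (overflow 4)
  9÷3 = 3 each, +1 to first 0
Round 3: Cedarfen=9 Dunmere=11 Greywater=10 → close Cedarfen (overflow 4)
  9÷2 = 4 each, +1 to first 1
Round 4: Dunmere=16 Greywater=14 → close Greywater (overflow 6)
  14÷1 = 14 each, +1 to first 0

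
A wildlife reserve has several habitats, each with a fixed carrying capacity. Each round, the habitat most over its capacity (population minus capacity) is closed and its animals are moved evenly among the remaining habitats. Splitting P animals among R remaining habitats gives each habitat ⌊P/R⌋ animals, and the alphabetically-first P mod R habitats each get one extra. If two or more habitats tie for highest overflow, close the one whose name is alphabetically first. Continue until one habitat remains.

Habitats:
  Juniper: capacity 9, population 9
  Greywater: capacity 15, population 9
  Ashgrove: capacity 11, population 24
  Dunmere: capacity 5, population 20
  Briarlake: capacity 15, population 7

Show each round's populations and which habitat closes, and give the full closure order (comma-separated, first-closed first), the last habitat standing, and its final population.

Round 1: Ashgrove=24 Briarlake=7 Dunmere=20 Greywater=9 Juniper=9 → close Dunmere (overflow 15)
  20÷4 = 5 each, +1 to first 0
Round 2: Ashgrove=29 Briarlake=12 Greywater=14 Juniper=14 → close Ashgrove (overflow 18)
  29÷3 = 9 each, +1 to first 2
Round 3: Briarlake=22 Greywater=24 Juniper=23 → close Juniper (overflow 14)
  23÷2 = 11 each, +1 to first 1
Round 4: Briarlake=34 Greywater=35 → close Greywater (overflow 20)
  35÷1 = 35 each, +1 to first 0

Closure order: Dunmere, Ashgrove, Juniper, Greywater
Last habitat: Briarlake with 69 animals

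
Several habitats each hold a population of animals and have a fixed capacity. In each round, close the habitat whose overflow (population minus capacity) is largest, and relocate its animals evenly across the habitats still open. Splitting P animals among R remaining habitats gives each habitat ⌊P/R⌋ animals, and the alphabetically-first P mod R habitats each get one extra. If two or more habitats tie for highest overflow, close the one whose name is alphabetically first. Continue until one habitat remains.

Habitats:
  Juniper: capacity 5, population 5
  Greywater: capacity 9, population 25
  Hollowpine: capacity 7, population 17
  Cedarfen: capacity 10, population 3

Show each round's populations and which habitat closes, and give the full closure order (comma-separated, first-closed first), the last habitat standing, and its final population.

Round 1: Cedarfen=3 Greywater=25 Hollowpine=17 Juniper=5 → close Greywater (overflow 16)
  25÷3 = 8 each, +1 to first 1
Round 2: Cedarfen=12 Hollowpine=25 Juniper=13 → close Hollowpine (overflow 18)
  25÷2 = 12 each, +1 to first 1
Round 3: Cedarfen=25 Juniper=25 → close Juniper (overflow 20)
  25÷1 = 25 each, +1 to first 0

Closure order: Greywater, Hollowpine, Juniper
Last habitat: Cedarfen with 50 animals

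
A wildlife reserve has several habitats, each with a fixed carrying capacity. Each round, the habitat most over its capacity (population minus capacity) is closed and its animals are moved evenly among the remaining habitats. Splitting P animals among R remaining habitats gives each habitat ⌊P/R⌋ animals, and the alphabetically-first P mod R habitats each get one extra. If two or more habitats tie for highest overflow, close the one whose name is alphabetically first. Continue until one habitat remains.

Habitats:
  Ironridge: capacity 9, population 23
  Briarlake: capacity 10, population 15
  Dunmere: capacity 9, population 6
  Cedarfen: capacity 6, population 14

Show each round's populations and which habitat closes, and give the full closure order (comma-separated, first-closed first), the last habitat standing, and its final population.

Closure order: Ironridge, Cedarfen, Briarlake
Last habitat: Dunmere with 58 animals

Round 1: Briarlake=15 Cedarfen=14 Dunmere=6 Ironridge=23 → close Ironridge (overflow 14)
  23÷3 = 7 each, +1 to first 2
Round 2: Briarlake=23 Cedarfen=22 Dunmere=13 → close Cedarfen (overflow 16)
  22÷2 = 11 each, +1 to first 0
Round 3: Briarlake=34 Dunmere=24 → close Briarlake (overflow 24)
  34÷1 = 34 each, +1 to first 0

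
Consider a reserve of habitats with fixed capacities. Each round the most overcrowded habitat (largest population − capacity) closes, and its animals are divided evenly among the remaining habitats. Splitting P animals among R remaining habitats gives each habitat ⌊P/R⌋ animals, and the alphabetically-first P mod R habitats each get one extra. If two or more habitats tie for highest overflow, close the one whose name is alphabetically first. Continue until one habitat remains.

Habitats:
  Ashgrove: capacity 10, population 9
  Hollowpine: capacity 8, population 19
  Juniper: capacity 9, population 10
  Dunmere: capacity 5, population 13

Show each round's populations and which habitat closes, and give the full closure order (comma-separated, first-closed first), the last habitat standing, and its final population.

Closure order: Hollowpine, Dunmere, Ashgrove
Last habitat: Juniper with 51 animals

Round 1: Ashgrove=9 Dunmere=13 Hollowpine=19 Juniper=10 → close Hollowpine (overflow 11)
  19÷3 = 6 each, +1 to first 1
Round 2: Ashgrove=16 Dunmere=19 Juniper=16 → close Dunmere (overflow 14)
  19÷2 = 9 each, +1 to first 1
Round 3: Ashgrove=26 Juniper=25 → close Ashgrove (overflow 16)
  26÷1 = 26 each, +1 to first 0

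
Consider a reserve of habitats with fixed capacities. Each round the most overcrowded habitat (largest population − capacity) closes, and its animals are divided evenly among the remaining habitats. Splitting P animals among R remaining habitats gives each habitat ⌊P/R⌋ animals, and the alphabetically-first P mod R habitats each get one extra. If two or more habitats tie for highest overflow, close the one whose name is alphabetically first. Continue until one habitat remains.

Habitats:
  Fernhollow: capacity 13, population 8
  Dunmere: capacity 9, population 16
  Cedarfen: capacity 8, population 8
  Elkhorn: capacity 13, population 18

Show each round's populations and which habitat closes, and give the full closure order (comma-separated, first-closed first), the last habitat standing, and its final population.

Round 1: Cedarfen=8 Dunmere=16 Elkhorn=18 Fernhollow=8 → close Dunmere (overflow 7)
  16÷3 = 5 each, +1 to first 1
Round 2: Cedarfen=14 Elkhorn=23 Fernhollow=13 → close Elkhorn (overflow 10)
  23÷2 = 11 each, +1 to first 1
Round 3: Cedarfen=26 Fernhollow=24 → close Cedarfen (overflow 18)
  26÷1 = 26 each, +1 to first 0

Closure order: Dunmere, Elkhorn, Cedarfen
Last habitat: Fernhollow with 50 animals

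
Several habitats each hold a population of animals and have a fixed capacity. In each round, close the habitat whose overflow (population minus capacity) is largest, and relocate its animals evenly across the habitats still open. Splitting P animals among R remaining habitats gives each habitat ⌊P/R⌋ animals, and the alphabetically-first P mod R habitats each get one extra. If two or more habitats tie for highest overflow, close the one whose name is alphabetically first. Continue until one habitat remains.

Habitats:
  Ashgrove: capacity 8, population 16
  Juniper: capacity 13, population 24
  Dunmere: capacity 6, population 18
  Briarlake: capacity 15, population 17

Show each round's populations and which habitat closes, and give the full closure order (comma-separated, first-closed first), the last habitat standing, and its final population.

Closure order: Dunmere, Juniper, Ashgrove
Last habitat: Briarlake with 75 animals

Round 1: Ashgrove=16 Briarlake=17 Dunmere=18 Juniper=24 → close Dunmere (overflow 12)
  18÷3 = 6 each, +1 to first 0
Round 2: Ashgrove=22 Briarlake=23 Juniper=30 → close Juniper (overflow 17)
  30÷2 = 15 each, +1 to first 0
Round 3: Ashgrove=37 Briarlake=38 → close Ashgrove (overflow 29)
  37÷1 = 37 each, +1 to first 0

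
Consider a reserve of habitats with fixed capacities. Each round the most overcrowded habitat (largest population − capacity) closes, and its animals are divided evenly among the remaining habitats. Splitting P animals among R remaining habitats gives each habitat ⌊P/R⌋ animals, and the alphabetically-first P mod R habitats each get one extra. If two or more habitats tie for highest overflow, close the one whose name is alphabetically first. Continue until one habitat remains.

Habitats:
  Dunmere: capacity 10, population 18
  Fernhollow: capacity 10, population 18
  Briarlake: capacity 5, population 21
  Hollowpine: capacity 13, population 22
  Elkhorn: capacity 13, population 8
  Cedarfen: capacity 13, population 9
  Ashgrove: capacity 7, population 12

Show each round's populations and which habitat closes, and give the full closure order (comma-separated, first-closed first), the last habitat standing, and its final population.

Round 1: Ashgrove=12 Briarlake=21 Cedarfen=9 Dunmere=18 Elkhorn=8 Fernhollow=18 Hollowpine=22 → close Briarlake (overflow 16)
  21÷6 = 3 each, +1 to first 3
Round 2: Ashgrove=16 Cedarfen=13 Dunmere=22 Elkhorn=11 Fernhollow=21 Hollowpine=25 → close Dunmere (overflow 12)
  22÷5 = 4 each, +1 to first 2
Round 3: Ashgrove=21 Cedarfen=18 Elkhorn=15 Fernhollow=25 Hollowpine=29 → close Hollowpine (overflow 16)
  29÷4 = 7 each, +1 to first 1
Round 4: Ashgrove=29 Cedarfen=25 Elkhorn=22 Fernhollow=32 → close Ashgrove (overflow 22)
  29÷3 = 9 each, +1 to first 2
Round 5: Cedarfen=35 Elkhorn=32 Fernhollow=41 → close Fernhollow (overflow 31)
  41÷2 = 20 each, +1 to first 1
Round 6: Cedarfen=56 Elkhorn=52 → close Cedarfen (overflow 43)
  56÷1 = 56 each, +1 to first 0

Closure order: Briarlake, Dunmere, Hollowpine, Ashgrove, Fernhollow, Cedarfen
Last habitat: Elkhorn with 108 animals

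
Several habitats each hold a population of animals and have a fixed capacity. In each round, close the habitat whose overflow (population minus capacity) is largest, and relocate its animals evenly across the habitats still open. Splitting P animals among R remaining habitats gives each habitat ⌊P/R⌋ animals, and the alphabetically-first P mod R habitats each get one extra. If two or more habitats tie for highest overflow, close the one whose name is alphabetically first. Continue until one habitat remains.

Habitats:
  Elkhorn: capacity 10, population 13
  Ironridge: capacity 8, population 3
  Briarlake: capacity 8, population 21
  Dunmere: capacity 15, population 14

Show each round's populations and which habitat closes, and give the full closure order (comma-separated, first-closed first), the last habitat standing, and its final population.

Closure order: Briarlake, Elkhorn, Dunmere
Last habitat: Ironridge with 51 animals

Round 1: Briarlake=21 Dunmere=14 Elkhorn=13 Ironridge=3 → close Briarlake (overflow 13)
  21÷3 = 7 each, +1 to first 0
Round 2: Dunmere=21 Elkhorn=20 Ironridge=10 → close Elkhorn (overflow 10)
  20÷2 = 10 each, +1 to first 0
Round 3: Dunmere=31 Ironridge=20 → close Dunmere (overflow 16)
  31÷1 = 31 each, +1 to first 0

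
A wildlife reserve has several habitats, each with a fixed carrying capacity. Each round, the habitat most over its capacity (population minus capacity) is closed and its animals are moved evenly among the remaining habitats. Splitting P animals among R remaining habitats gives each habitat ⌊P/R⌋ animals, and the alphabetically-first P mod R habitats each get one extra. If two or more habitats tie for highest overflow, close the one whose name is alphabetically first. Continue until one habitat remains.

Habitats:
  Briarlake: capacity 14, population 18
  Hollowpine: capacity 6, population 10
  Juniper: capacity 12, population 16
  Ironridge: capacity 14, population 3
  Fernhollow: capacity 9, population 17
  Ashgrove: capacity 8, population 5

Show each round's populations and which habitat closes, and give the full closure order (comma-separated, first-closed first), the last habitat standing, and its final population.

Closure order: Fernhollow, Briarlake, Hollowpine, Juniper, Ashgrove
Last habitat: Ironridge with 69 animals

Round 1: Ashgrove=5 Briarlake=18 Fernhollow=17 Hollowpine=10 Ironridge=3 Juniper=16 → close Fernhollow (overflow 8)
  17÷5 = 3 each, +1 to first 2
Round 2: Ashgrove=9 Briarlake=22 Hollowpine=13 Ironridge=6 Juniper=19 → close Briarlake (overflow 8)
  22÷4 = 5 each, +1 to first 2
Round 3: Ashgrove=15 Hollowpine=19 Ironridge=11 Juniper=24 → close Hollowpine (overflow 13)
  19÷3 = 6 each, +1 to first 1
Round 4: Ashgrove=22 Ironridge=17 Juniper=30 → close Juniper (overflow 18)
  30÷2 = 15 each, +1 to first 0
Round 5: Ashgrove=37 Ironridge=32 → close Ashgrove (overflow 29)
  37÷1 = 37 each, +1 to first 0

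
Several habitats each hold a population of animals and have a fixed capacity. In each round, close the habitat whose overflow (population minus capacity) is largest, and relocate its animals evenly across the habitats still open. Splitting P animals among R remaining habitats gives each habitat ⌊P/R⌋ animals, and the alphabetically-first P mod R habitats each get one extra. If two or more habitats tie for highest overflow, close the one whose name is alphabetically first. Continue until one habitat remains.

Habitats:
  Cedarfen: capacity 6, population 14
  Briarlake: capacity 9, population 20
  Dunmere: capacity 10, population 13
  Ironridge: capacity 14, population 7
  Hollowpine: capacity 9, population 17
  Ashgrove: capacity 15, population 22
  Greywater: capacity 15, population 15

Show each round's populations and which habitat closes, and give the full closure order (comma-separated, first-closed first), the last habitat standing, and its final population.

Closure order: Briarlake, Cedarfen, Ashgrove, Hollowpine, Dunmere, Greywater
Last habitat: Ironridge with 108 animals

Round 1: Ashgrove=22 Briarlake=20 Cedarfen=14 Dunmere=13 Greywater=15 Hollowpine=17 Ironridge=7 → close Briarlake (overflow 11)
  20÷6 = 3 each, +1 to first 2
Round 2: Ashgrove=26 Cedarfen=18 Dunmere=16 Greywater=18 Hollowpine=20 Ironridge=10 → close Cedarfen (overflow 12)
  18÷5 = 3 each, +1 to first 3
Round 3: Ashgrove=30 Dunmere=20 Greywater=22 Hollowpine=23 Ironridge=13 → close Ashgrove (overflow 15)
  30÷4 = 7 each, +1 to first 2
Round 4: Dunmere=28 Greywater=30 Hollowpine=30 Ironridge=20 → close Hollowpine (overflow 21)
  30÷3 = 10 each, +1 to first 0
Round 5: Dunmere=38 Greywater=40 Ironridge=30 → close Dunmere (overflow 28)
  38÷2 = 19 each, +1 to first 0
Round 6: Greywater=59 Ironridge=49 → close Greywater (overflow 44)
  59÷1 = 59 each, +1 to first 0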